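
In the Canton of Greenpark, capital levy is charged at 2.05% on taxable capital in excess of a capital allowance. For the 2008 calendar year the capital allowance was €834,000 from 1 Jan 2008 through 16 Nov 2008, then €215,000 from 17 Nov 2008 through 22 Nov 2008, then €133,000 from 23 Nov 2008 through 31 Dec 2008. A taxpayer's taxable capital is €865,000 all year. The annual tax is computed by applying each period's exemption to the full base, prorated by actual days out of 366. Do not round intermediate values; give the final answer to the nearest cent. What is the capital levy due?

1 Jan – 16 Nov 2008: 321 days, exemption €834,000 → (€865,000 − €834,000) × 2.05% × 321/366 = €557.3648
17 Nov – 22 Nov 2008: 6 days, exemption €215,000 → (€865,000 − €215,000) × 2.05% × 6/366 = €218.4426
23 Nov – 31 Dec 2008: 39 days, exemption €133,000 → (€865,000 − €133,000) × 2.05% × 39/366 = €1,599.0000
Total = €2,374.8074

€2,374.81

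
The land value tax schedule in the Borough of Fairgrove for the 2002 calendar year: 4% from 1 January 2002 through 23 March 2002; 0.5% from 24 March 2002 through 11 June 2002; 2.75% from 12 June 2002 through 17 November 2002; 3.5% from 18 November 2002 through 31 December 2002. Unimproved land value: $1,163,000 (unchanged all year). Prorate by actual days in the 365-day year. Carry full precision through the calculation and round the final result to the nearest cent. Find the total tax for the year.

1 January – 23 March 2002: 82 days at 4% → $1,163,000 × 4% × 82/365 = $10,451.0685
24 March – 11 June 2002: 80 days at 0.5% → $1,163,000 × 0.5% × 80/365 = $1,274.5205
12 June – 17 November 2002: 159 days at 2.75% → $1,163,000 × 2.75% × 159/365 = $13,932.1027
18 November – 31 December 2002: 44 days at 3.5% → $1,163,000 × 3.5% × 44/365 = $4,906.9041
Total = $30,564.5959

$30,564.60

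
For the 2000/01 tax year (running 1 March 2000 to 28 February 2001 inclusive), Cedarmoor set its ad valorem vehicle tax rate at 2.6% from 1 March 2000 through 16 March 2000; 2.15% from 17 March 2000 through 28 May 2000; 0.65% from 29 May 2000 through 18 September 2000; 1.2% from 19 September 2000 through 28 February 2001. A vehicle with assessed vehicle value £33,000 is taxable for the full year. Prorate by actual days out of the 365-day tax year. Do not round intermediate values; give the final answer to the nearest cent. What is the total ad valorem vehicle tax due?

£422.76

1 March – 16 March 2000: 16 days at 2.6% → £33,000 × 2.6% × 16/365 = £37.6110
17 March – 28 May 2000: 73 days at 2.15% → £33,000 × 2.15% × 73/365 = £141.9000
29 May – 18 September 2000: 113 days at 0.65% → £33,000 × 0.65% × 113/365 = £66.4068
19 September 2000 – 28 February 2001: 163 days at 1.2% → £33,000 × 1.2% × 163/365 = £176.8438
Total = £422.7616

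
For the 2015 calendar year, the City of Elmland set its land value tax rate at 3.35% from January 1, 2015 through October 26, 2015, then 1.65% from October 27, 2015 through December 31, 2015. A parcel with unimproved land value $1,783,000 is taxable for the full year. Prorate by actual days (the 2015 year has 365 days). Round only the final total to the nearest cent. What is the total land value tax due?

$54,249.61

January 1 – October 26, 2015: 299 days at 3.35% → $1,783,000 × 3.35% × 299/365 = $48,929.9164
October 27 – December 31, 2015: 66 days at 1.65% → $1,783,000 × 1.65% × 66/365 = $5,319.6904
Total = $54,249.6068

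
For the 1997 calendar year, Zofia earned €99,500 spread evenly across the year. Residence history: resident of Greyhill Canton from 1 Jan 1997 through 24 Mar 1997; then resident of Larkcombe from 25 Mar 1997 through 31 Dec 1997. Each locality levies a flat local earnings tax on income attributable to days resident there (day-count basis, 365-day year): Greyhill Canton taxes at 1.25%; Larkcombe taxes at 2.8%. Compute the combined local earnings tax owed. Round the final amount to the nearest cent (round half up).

Greyhill Canton, 1 Jan – 24 Mar 1997: 83 days → €99,500 × 1.25% × 83/365 = €282.8253
Larkcombe, 25 Mar – 31 Dec 1997: 282 days → €99,500 × 2.8% × 282/365 = €2,152.4712
Total = €2,435.2966

€2,435.30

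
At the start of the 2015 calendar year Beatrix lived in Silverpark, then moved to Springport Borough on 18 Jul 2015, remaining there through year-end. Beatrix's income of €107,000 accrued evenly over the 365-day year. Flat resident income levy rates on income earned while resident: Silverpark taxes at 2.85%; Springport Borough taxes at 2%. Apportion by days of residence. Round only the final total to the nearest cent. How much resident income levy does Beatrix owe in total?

€2,633.37

Silverpark, 1 Jan – 17 Jul 2015: 198 days → €107,000 × 2.85% × 198/365 = €1,654.2493
Springport Borough, 18 Jul – 31 Dec 2015: 167 days → €107,000 × 2% × 167/365 = €979.1233
Total = €2,633.3726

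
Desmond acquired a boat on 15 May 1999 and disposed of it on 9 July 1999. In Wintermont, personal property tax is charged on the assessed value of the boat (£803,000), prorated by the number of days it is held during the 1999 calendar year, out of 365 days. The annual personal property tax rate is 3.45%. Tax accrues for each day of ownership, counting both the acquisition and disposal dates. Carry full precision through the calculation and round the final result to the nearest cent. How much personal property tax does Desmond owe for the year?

Days held (15 May – 9 July 1999): 56 out of 365
Tax = £803,000 × 3.45% × 56/365 = £4,250.4000

£4,250.40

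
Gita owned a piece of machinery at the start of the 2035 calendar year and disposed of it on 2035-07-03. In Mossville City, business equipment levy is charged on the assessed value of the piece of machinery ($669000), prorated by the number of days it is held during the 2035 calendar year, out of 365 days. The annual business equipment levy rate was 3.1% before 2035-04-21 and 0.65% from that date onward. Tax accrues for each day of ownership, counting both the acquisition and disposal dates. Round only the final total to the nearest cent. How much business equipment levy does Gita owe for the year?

$7131.72

2035-01-01 to 2035-04-20: 110 days at 3.1% → $669000 × 3.1% × 110/365 = $6250.1096
2035-04-21 to 2035-07-03: 74 days at 0.65% → $669000 × 0.65% × 74/365 = $881.6137
Total = $7131.7233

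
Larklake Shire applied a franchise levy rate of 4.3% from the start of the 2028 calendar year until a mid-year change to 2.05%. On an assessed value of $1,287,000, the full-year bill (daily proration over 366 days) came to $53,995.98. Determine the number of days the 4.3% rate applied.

349 days

Let d = days at the first rate; then 366 − d days at the second rate.
$1,287,000 × [4.3%·d + 2.05%·(366−d)] / 366 = $53,995.98
Solving gives d = 349, so the new rate took effect on 15 December 2028.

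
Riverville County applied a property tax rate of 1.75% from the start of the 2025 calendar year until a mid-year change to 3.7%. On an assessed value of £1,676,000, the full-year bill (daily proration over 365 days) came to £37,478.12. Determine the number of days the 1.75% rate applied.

Let d = days at the first rate; then 365 − d days at the second rate.
£1,676,000 × [1.75%·d + 3.7%·(365−d)] / 365 = £37,478.12
Solving gives d = 274, so the new rate took effect on October 2, 2025.

274 days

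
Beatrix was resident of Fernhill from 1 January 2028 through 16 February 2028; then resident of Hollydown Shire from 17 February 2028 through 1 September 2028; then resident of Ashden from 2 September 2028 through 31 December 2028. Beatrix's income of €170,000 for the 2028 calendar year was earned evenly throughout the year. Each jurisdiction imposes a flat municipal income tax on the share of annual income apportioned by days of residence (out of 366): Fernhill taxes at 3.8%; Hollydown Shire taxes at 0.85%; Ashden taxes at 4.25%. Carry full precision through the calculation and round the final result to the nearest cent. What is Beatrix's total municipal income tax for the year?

€3,999.88

Fernhill, 1 January – 16 February 2028: 47 days → €170,000 × 3.8% × 47/366 = €829.5628
Hollydown Shire, 17 February – 1 September 2028: 198 days → €170,000 × 0.85% × 198/366 = €781.7213
Ashden, 2 September – 31 December 2028: 121 days → €170,000 × 4.25% × 121/366 = €2,388.5929
Total = €3,999.8770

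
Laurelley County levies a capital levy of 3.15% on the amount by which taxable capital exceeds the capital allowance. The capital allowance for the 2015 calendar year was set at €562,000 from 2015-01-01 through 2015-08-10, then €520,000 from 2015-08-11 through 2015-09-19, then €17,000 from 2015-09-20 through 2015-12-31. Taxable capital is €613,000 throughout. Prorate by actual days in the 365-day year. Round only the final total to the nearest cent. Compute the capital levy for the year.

2015-01-01 to 2015-08-10: 222 days, exemption €562,000 → (€613,000 − €562,000) × 3.15% × 222/365 = €977.1041
2015-08-11 to 2015-09-19: 40 days, exemption €520,000 → (€613,000 − €520,000) × 3.15% × 40/365 = €321.0411
2015-09-20 to 2015-12-31: 103 days, exemption €17,000 → (€613,000 − €17,000) × 3.15% × 103/365 = €5,297.8685
Total = €6,596.0137

€6,596.01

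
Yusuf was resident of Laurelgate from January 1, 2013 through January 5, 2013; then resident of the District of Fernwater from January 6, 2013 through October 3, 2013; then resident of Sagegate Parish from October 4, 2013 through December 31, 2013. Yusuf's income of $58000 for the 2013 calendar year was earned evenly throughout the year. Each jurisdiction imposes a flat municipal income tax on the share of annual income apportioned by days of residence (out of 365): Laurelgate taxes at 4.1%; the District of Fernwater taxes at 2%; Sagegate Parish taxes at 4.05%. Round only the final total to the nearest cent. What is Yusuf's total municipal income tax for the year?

$1466.61

Laurelgate, January 1 – January 5, 2013: 5 days → $58000 × 4.1% × 5/365 = $32.5753
The District of Fernwater, January 6 – October 3, 2013: 271 days → $58000 × 2% × 271/365 = $861.2603
Sagegate Parish, October 4 – December 31, 2013: 89 days → $58000 × 4.05% × 89/365 = $572.7699
Total = $1466.6055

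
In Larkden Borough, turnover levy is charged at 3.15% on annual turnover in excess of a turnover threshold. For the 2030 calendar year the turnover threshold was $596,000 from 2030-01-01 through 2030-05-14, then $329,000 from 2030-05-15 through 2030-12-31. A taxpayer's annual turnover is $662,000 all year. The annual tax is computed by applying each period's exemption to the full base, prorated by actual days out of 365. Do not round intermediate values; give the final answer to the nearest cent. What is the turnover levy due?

2030-01-01 to 2030-05-14: 134 days, exemption $596,000 → ($662,000 − $596,000) × 3.15% × 134/365 = $763.2493
2030-05-15 to 2030-12-31: 231 days, exemption $329,000 → ($662,000 − $329,000) × 3.15% × 231/365 = $6,638.5603
Total = $7,401.8096

$7,401.81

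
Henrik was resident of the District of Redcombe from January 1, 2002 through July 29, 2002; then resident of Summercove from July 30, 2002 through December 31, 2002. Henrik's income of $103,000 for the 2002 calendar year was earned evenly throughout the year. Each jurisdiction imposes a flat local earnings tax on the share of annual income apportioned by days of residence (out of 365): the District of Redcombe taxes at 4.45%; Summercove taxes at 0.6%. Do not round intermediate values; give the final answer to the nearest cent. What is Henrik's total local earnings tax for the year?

$2,899.52

The District of Redcombe, January 1 – July 29, 2002: 210 days → $103,000 × 4.45% × 210/365 = $2,637.0822
Summercove, July 30 – December 31, 2002: 155 days → $103,000 × 0.6% × 155/365 = $262.4384
Total = $2,899.5205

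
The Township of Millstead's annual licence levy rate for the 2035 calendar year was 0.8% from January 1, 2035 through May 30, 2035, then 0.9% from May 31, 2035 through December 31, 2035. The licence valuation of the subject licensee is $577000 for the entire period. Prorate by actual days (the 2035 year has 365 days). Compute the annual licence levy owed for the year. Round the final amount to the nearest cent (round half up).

$4955.88

January 1 – May 30, 2035: 150 days at 0.8% → $577000 × 0.8% × 150/365 = $1896.9863
May 31 – December 31, 2035: 215 days at 0.9% → $577000 × 0.9% × 215/365 = $3058.8904
Total = $4955.8767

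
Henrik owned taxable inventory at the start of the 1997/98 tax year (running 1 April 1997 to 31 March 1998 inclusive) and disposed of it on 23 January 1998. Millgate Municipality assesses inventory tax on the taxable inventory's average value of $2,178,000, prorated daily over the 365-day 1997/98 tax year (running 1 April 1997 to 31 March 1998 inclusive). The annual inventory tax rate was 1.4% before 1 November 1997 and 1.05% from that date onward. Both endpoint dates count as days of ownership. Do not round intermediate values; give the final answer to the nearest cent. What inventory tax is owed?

$23,140.50

1 April – 31 October 1997: 214 days at 1.4% → $2,178,000 × 1.4% × 214/365 = $17,877.5014
1 November 1997 – 23 January 1998: 84 days at 1.05% → $2,178,000 × 1.05% × 84/365 = $5,263.0027
Total = $23,140.5041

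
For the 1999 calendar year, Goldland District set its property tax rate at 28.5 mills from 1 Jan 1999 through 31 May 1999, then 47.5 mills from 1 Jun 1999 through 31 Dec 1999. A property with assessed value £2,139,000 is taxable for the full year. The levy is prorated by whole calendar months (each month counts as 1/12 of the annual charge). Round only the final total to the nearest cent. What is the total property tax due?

1 Jan – 31 May 1999: 5 months at 28.5 mills → £2,139,000 × 2.85% × 5/12 = £25,400.6250
1 Jun – 31 Dec 1999: 7 months at 47.5 mills → £2,139,000 × 4.75% × 7/12 = £59,268.1250
Total = £84,668.7500

£84,668.75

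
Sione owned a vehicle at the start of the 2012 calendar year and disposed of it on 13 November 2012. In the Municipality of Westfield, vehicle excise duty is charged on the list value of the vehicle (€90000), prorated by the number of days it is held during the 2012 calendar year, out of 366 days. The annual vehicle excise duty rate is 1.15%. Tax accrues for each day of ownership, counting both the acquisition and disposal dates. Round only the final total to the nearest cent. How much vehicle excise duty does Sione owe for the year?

€899.26

Days held (1 January – 13 November 2012): 318 out of 366
Tax = €90000 × 1.15% × 318/366 = €899.2623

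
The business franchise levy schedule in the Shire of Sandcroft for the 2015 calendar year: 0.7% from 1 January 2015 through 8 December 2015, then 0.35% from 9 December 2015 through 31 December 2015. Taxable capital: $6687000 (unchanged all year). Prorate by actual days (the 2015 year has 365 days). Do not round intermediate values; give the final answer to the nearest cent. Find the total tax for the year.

1 January – 8 December 2015: 342 days at 0.7% → $6687000 × 0.7% × 342/365 = $43859.3918
9 December – 31 December 2015: 23 days at 0.35% → $6687000 × 0.35% × 23/365 = $1474.8041
Total = $45334.1959

$45334.20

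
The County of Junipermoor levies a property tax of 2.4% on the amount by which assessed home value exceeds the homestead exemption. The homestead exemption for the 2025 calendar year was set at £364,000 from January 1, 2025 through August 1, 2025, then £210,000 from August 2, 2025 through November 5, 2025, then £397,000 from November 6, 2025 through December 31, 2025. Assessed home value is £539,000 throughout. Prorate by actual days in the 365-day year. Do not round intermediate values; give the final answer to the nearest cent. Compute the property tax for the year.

January 1 – August 1, 2025: 213 days, exemption £364,000 → (£539,000 − £364,000) × 2.4% × 213/365 = £2,450.9589
August 2 – November 5, 2025: 96 days, exemption £210,000 → (£539,000 − £210,000) × 2.4% × 96/365 = £2,076.7562
November 6 – December 31, 2025: 56 days, exemption £397,000 → (£539,000 − £397,000) × 2.4% × 56/365 = £522.8712
Total = £5,050.5863

£5,050.59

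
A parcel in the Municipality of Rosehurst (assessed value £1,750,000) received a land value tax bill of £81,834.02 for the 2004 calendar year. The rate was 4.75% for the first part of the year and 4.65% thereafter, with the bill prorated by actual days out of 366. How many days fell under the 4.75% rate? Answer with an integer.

Let d = days at the first rate; then 366 − d days at the second rate.
£1,750,000 × [4.75%·d + 4.65%·(366−d)] / 366 = £81,834.02
Solving gives d = 96, so the new rate took effect on April 6, 2004.

96 days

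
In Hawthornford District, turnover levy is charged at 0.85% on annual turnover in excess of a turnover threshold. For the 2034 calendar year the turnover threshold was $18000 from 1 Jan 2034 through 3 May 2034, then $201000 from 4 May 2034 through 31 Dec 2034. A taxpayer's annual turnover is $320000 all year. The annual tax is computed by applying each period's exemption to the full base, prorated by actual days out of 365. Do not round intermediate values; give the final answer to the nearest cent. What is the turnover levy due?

1 Jan – 3 May 2034: 123 days, exemption $18000 → ($320000 − $18000) × 0.85% × 123/365 = $865.0438
4 May – 31 Dec 2034: 242 days, exemption $201000 → ($320000 − $201000) × 0.85% × 242/365 = $670.6384
Total = $1535.6822

$1535.68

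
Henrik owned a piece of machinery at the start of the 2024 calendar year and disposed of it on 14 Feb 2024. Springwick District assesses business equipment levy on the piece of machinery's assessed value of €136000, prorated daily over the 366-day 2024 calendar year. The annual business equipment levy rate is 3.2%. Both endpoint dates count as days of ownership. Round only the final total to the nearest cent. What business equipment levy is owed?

€535.08

Days held (1 Jan – 14 Feb 2024): 45 out of 366
Tax = €136000 × 3.2% × 45/366 = €535.0820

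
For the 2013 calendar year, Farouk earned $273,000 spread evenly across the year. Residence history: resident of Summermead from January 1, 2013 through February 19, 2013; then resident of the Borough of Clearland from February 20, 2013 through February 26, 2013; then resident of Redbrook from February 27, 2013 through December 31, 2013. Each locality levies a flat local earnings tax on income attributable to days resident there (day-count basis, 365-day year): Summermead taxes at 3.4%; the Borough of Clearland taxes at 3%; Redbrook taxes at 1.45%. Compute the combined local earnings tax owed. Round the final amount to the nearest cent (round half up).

$4,768.90

Summermead, January 1 – February 19, 2013: 50 days → $273,000 × 3.4% × 50/365 = $1,271.5068
The Borough of Clearland, February 20 – February 26, 2013: 7 days → $273,000 × 3% × 7/365 = $157.0685
Redbrook, February 27 – December 31, 2013: 308 days → $273,000 × 1.45% × 308/365 = $3,340.3233
Total = $4,768.8986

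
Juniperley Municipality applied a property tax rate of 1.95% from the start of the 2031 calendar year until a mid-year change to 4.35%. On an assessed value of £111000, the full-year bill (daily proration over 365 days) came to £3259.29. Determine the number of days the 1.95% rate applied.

215 days

Let d = days at the first rate; then 365 − d days at the second rate.
£111000 × [1.95%·d + 4.35%·(365−d)] / 365 = £3259.29
Solving gives d = 215, so the new rate took effect on 4 Aug 2031.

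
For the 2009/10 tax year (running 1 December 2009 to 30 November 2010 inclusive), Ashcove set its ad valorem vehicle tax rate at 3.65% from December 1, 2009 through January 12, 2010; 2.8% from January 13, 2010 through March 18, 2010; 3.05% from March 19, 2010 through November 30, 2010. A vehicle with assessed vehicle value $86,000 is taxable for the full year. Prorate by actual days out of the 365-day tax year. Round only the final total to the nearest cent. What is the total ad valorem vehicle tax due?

December 1, 2009 – January 12, 2010: 43 days at 3.65% → $86,000 × 3.65% × 43/365 = $369.8000
January 13 – March 18, 2010: 65 days at 2.8% → $86,000 × 2.8% × 65/365 = $428.8219
March 19 – November 30, 2010: 257 days at 3.05% → $86,000 × 3.05% × 257/365 = $1,846.8795
Total = $2,645.5014

$2,645.50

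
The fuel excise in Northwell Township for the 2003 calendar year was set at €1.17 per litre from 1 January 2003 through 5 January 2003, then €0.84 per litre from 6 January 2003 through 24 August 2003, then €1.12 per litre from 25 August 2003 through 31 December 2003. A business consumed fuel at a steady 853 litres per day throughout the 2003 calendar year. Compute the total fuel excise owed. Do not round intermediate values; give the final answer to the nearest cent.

€293747.61

1 January – 5 January 2003: 5 days × 853 litres/day = 4,265 litres at €1.17/litre → €4990.05
6 January – 24 August 2003: 231 days × 853 litres/day = 197,043 litres at €0.84/litre → €165516.12
25 August – 31 December 2003: 129 days × 853 litres/day = 110,037 litres at €1.12/litre → €123241.44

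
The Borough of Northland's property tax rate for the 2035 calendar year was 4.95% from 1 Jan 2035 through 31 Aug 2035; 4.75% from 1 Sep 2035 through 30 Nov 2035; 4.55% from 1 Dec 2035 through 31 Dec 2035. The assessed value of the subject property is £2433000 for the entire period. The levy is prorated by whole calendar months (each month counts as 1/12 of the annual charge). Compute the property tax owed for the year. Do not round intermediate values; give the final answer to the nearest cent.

1 Jan – 31 Aug 2035: 8 months at 4.95% → £2433000 × 4.95% × 8/12 = £80289.0000
1 Sep – 30 Nov 2035: 3 months at 4.75% → £2433000 × 4.75% × 3/12 = £28891.8750
1 Dec – 31 Dec 2035: 1 month at 4.55% → £2433000 × 4.55% × 1/12 = £9225.1250
Total = £118406.0000

£118406.00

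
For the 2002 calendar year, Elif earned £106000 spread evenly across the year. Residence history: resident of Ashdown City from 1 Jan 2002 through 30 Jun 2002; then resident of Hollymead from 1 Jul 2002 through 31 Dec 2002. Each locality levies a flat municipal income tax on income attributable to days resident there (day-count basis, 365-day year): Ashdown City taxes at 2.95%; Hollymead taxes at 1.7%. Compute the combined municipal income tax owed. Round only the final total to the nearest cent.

£2459.05

Ashdown City, 1 Jan – 30 Jun 2002: 181 days → £106000 × 2.95% × 181/365 = £1550.6493
Hollymead, 1 Jul – 31 Dec 2002: 184 days → £106000 × 1.7% × 184/365 = £908.4055
Total = £2459.0548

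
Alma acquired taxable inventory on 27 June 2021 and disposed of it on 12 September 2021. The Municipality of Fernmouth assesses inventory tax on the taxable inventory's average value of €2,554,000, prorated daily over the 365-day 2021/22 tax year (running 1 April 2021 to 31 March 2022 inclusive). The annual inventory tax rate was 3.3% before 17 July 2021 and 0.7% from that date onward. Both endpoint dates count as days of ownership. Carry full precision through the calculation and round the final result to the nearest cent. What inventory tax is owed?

€7,459.08

27 June – 16 July 2021: 20 days at 3.3% → €2,554,000 × 3.3% × 20/365 = €4,618.1918
17 July – 12 September 2021: 58 days at 0.7% → €2,554,000 × 0.7% × 58/365 = €2,840.8877
Total = €7,459.0795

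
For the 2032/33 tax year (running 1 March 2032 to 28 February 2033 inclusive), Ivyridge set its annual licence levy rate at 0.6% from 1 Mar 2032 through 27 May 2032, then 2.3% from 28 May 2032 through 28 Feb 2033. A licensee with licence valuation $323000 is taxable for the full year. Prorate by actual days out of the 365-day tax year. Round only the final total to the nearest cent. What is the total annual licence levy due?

$6105.14

1 Mar – 27 May 2032: 88 days at 0.6% → $323000 × 0.6% × 88/365 = $467.2438
28 May 2032 – 28 Feb 2033: 277 days at 2.3% → $323000 × 2.3% × 277/365 = $5637.8986
Total = $6105.1425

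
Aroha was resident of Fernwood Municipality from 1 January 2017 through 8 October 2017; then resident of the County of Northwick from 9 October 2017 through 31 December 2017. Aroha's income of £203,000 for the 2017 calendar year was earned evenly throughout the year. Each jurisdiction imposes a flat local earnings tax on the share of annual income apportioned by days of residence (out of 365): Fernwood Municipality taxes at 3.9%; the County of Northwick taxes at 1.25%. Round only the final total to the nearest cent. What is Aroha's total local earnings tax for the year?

Fernwood Municipality, 1 January – 8 October 2017: 281 days → £203,000 × 3.9% × 281/365 = £6,095.0055
The County of Northwick, 9 October – 31 December 2017: 84 days → £203,000 × 1.25% × 84/365 = £583.9726
Total = £6,678.9781

£6,678.98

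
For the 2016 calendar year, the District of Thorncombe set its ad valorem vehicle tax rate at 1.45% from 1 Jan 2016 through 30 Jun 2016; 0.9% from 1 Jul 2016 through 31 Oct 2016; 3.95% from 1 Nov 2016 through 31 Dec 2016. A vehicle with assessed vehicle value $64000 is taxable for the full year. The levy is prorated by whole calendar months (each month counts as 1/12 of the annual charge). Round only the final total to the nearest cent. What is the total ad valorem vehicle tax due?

$1077.33

1 Jan – 30 Jun 2016: 6 months at 1.45% → $64000 × 1.45% × 6/12 = $464.0000
1 Jul – 31 Oct 2016: 4 months at 0.9% → $64000 × 0.9% × 4/12 = $192.0000
1 Nov – 31 Dec 2016: 2 months at 3.95% → $64000 × 3.95% × 2/12 = $421.3333
Total = $1077.3333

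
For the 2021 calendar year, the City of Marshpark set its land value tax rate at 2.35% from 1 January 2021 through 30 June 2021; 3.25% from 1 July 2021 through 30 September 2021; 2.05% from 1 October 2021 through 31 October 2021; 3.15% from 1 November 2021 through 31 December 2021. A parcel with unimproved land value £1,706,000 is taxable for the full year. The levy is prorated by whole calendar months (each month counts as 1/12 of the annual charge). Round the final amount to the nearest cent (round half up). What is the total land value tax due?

1 January – 30 June 2021: 6 months at 2.35% → £1,706,000 × 2.35% × 6/12 = £20,045.5000
1 July – 30 September 2021: 3 months at 3.25% → £1,706,000 × 3.25% × 3/12 = £13,861.2500
1 October – 31 October 2021: 1 month at 2.05% → £1,706,000 × 2.05% × 1/12 = £2,914.4167
1 November – 31 December 2021: 2 months at 3.15% → £1,706,000 × 3.15% × 2/12 = £8,956.5000
Total = £45,777.6667

£45,777.67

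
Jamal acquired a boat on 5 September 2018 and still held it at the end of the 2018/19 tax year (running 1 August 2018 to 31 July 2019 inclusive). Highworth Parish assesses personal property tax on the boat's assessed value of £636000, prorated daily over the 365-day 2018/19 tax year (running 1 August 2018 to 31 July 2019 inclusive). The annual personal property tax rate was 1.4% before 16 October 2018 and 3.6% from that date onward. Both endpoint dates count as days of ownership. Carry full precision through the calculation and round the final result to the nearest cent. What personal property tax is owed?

5 September – 15 October 2018: 41 days at 1.4% → £636000 × 1.4% × 41/365 = £1000.1753
16 October 2018 – 31 July 2019: 289 days at 3.6% → £636000 × 3.6% × 289/365 = £18128.6137
Total = £19128.7890

£19128.79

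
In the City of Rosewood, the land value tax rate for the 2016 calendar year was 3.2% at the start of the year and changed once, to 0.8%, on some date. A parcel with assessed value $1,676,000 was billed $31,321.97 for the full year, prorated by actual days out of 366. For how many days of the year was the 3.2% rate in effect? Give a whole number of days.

163 days

Let d = days at the first rate; then 366 − d days at the second rate.
$1,676,000 × [3.2%·d + 0.8%·(366−d)] / 366 = $31,321.97
Solving gives d = 163, so the new rate took effect on June 12, 2016.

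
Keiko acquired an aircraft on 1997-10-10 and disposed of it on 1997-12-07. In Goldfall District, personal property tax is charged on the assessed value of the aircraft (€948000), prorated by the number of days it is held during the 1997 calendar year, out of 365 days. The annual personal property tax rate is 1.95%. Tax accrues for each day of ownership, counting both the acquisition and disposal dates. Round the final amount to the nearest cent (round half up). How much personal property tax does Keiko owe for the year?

Days held (1997-10-10 to 1997-12-07): 59 out of 365
Tax = €948000 × 1.95% × 59/365 = €2988.1479

€2988.15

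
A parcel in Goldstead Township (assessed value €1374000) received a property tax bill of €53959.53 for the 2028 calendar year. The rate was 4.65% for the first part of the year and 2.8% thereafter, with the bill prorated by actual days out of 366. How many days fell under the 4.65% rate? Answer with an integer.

Let d = days at the first rate; then 366 − d days at the second rate.
€1374000 × [4.65%·d + 2.8%·(366−d)] / 366 = €53959.53
Solving gives d = 223, so the new rate took effect on August 11, 2028.

223 days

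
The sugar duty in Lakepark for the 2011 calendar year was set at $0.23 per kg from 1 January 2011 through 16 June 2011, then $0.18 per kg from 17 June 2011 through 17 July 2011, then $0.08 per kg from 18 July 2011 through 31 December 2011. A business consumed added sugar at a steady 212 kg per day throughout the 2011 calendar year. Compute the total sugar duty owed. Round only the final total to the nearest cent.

$12,158.20

1 January – 16 June 2011: 167 days × 212 kg/day = 35,404 kg at $0.23/kg → $8,142.92
17 June – 17 July 2011: 31 days × 212 kg/day = 6,572 kg at $0.18/kg → $1,182.96
18 July – 31 December 2011: 167 days × 212 kg/day = 35,404 kg at $0.08/kg → $2,832.32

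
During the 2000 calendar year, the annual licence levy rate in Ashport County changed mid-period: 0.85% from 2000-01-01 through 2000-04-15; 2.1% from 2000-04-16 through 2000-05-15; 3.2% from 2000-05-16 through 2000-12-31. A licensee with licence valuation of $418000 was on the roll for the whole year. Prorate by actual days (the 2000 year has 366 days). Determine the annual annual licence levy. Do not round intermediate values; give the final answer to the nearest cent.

$10154.20

2000-01-01 to 2000-04-15: 106 days at 0.85% → $418000 × 0.85% × 106/366 = $1029.0109
2000-04-16 to 2000-05-15: 30 days at 2.1% → $418000 × 2.1% × 30/366 = $719.5082
2000-05-16 to 2000-12-31: 230 days at 3.2% → $418000 × 3.2% × 230/366 = $8405.6831
Total = $10154.2022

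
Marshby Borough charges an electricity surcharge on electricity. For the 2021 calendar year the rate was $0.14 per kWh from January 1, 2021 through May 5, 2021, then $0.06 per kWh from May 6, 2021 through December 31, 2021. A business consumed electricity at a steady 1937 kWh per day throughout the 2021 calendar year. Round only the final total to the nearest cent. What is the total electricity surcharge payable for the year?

January 1 – May 5, 2021: 125 days × 1937 kWh/day = 242,125 kWh at $0.14/kWh → $33,897.50
May 6 – December 31, 2021: 240 days × 1937 kWh/day = 464,880 kWh at $0.06/kWh → $27,892.80

$61,790.30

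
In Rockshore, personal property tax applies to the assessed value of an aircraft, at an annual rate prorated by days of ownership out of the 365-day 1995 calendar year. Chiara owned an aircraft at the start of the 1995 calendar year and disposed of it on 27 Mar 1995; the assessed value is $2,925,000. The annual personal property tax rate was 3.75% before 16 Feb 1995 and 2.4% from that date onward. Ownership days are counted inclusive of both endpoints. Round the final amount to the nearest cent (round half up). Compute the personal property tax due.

1 Jan – 15 Feb 1995: 46 days at 3.75% → $2,925,000 × 3.75% × 46/365 = $13,823.6301
16 Feb – 27 Mar 1995: 40 days at 2.4% → $2,925,000 × 2.4% × 40/365 = $7,693.1507
Total = $21,516.7808

$21,516.78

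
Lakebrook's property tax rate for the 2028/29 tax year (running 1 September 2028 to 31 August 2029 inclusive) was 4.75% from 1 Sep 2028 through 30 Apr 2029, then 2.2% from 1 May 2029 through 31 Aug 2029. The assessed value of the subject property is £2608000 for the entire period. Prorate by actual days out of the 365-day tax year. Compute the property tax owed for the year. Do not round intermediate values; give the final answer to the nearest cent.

£101469.06

1 Sep 2028 – 30 Apr 2029: 242 days at 4.75% → £2608000 × 4.75% × 242/365 = £82134.1370
1 May – 31 Aug 2029: 123 days at 2.2% → £2608000 × 2.2% × 123/365 = £19334.9260
Total = £101469.0630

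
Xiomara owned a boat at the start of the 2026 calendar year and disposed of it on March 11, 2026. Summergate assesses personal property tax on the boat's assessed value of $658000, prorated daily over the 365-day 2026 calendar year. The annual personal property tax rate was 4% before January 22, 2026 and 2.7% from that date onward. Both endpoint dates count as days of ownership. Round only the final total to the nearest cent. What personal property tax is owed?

$3899.33

January 1 – January 21, 2026: 21 days at 4% → $658000 × 4% × 21/365 = $1514.3014
January 22 – March 11, 2026: 49 days at 2.7% → $658000 × 2.7% × 49/365 = $2385.0247
Total = $3899.3260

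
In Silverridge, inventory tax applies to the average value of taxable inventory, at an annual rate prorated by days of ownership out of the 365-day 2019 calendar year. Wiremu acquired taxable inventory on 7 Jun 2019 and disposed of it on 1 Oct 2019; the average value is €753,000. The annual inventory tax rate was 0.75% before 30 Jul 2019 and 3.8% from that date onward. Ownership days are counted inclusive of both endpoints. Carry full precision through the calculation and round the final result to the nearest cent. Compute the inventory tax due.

€5,837.30

7 Jun – 29 Jul 2019: 53 days at 0.75% → €753,000 × 0.75% × 53/365 = €820.0479
30 Jul – 1 Oct 2019: 64 days at 3.8% → €753,000 × 3.8% × 64/365 = €5,017.2493
Total = €5,837.2973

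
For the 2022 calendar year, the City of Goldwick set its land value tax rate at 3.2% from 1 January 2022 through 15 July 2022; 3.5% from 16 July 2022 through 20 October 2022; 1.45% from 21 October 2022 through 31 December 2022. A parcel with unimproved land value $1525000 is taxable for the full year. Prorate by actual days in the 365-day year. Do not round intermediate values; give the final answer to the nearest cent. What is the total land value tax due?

$44751.44

1 January – 15 July 2022: 196 days at 3.2% → $1525000 × 3.2% × 196/365 = $26204.9315
16 July – 20 October 2022: 97 days at 3.5% → $1525000 × 3.5% × 97/365 = $14184.5890
21 October – 31 December 2022: 72 days at 1.45% → $1525000 × 1.45% × 72/365 = $4361.9178
Total = $44751.4384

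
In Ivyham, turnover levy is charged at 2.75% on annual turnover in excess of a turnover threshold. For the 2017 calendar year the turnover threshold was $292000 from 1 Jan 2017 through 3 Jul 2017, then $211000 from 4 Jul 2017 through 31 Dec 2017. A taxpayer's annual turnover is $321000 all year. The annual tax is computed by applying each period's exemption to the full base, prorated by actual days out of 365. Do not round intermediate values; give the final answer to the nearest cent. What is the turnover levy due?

1 Jan – 3 Jul 2017: 184 days, exemption $292000 → ($321000 − $292000) × 2.75% × 184/365 = $402.0274
4 Jul – 31 Dec 2017: 181 days, exemption $211000 → ($321000 − $211000) × 2.75% × 181/365 = $1500.0685
Total = $1902.0959

$1902.10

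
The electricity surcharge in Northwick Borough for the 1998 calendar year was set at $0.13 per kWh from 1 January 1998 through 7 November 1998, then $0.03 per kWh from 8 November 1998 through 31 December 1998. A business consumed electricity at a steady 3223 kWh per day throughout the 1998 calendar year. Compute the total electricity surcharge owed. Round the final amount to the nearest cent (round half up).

1 January – 7 November 1998: 311 days × 3223 kWh/day = 1,002,353 kWh at $0.13/kWh → $130,305.89
8 November – 31 December 1998: 54 days × 3223 kWh/day = 174,042 kWh at $0.03/kWh → $5,221.26

$135,527.15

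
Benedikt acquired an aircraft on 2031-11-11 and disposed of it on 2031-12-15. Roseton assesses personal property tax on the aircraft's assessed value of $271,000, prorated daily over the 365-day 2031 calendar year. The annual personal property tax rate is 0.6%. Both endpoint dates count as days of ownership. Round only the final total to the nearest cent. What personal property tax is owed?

Days held (2031-11-11 to 2031-12-15): 35 out of 365
Tax = $271,000 × 0.6% × 35/365 = $155.9178

$155.92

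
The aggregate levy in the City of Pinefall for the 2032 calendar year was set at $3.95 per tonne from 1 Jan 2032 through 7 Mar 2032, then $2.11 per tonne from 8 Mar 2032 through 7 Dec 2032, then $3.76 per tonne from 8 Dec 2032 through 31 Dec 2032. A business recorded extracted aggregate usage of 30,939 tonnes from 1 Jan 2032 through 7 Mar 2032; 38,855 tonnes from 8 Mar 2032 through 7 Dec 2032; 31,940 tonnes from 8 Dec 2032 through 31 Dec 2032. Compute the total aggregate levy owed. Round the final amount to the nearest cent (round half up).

1 Jan – 7 Mar 2032: 30,939 tonnes at $3.95/tonne → $122,209.05
8 Mar – 7 Dec 2032: 38,855 tonnes at $2.11/tonne → $81,984.05
8 Dec – 31 Dec 2032: 31,940 tonnes at $3.76/tonne → $120,094.40

$324,287.50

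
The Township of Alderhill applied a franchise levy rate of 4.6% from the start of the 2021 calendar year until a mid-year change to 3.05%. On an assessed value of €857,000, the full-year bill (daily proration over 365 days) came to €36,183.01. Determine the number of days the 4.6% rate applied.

276 days

Let d = days at the first rate; then 365 − d days at the second rate.
€857,000 × [4.6%·d + 3.05%·(365−d)] / 365 = €36,183.01
Solving gives d = 276, so the new rate took effect on 4 October 2021.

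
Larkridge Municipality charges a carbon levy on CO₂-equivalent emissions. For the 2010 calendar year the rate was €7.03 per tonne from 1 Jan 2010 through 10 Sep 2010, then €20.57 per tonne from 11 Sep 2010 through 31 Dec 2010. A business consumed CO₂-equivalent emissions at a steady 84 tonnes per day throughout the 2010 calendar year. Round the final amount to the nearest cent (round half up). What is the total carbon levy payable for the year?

€342,924.12

1 Jan – 10 Sep 2010: 253 days × 84 tonnes/day = 21,252 tonnes at €7.03/tonne → €149,401.56
11 Sep – 31 Dec 2010: 112 days × 84 tonnes/day = 9,408 tonnes at €20.57/tonne → €193,522.56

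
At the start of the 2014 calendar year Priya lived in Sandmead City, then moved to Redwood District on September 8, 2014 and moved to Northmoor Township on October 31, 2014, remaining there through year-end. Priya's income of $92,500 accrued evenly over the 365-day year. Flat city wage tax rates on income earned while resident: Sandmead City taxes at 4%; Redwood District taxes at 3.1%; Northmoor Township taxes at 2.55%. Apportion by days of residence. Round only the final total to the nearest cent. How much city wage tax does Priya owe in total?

Sandmead City, January 1 – September 7, 2014: 250 days → $92,500 × 4% × 250/365 = $2,534.2466
Redwood District, September 8 – October 30, 2014: 53 days → $92,500 × 3.1% × 53/365 = $416.3767
Northmoor Township, October 31 – December 31, 2014: 62 days → $92,500 × 2.55% × 62/365 = $400.6644
Total = $3,351.2877

$3,351.29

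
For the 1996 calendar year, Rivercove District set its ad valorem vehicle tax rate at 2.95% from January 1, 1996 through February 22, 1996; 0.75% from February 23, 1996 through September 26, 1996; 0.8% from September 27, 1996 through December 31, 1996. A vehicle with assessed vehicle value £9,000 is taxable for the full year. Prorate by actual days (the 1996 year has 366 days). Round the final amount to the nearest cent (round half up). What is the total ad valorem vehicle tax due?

January 1 – February 22, 1996: 53 days at 2.95% → £9,000 × 2.95% × 53/366 = £38.4467
February 23 – September 26, 1996: 217 days at 0.75% → £9,000 × 0.75% × 217/366 = £40.0205
September 27 – December 31, 1996: 96 days at 0.8% → £9,000 × 0.8% × 96/366 = £18.8852
Total = £97.3525

£97.35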